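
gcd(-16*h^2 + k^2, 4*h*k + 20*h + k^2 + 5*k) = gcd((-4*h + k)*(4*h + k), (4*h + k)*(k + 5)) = 4*h + k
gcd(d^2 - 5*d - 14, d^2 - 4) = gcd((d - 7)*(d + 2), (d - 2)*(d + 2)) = d + 2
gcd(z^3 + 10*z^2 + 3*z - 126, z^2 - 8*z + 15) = z - 3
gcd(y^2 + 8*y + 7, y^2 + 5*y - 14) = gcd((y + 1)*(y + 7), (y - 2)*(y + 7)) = y + 7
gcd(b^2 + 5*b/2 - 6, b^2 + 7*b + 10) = 1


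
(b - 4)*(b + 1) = b^2 - 3*b - 4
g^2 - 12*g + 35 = (g - 7)*(g - 5)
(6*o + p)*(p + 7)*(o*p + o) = 6*o^2*p^2 + 48*o^2*p + 42*o^2 + o*p^3 + 8*o*p^2 + 7*o*p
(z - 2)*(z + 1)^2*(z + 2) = z^4 + 2*z^3 - 3*z^2 - 8*z - 4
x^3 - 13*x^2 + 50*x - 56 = (x - 7)*(x - 4)*(x - 2)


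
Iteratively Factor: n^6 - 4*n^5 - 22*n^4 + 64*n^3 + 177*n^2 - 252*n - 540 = (n - 5)*(n^5 + n^4 - 17*n^3 - 21*n^2 + 72*n + 108) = (n - 5)*(n + 3)*(n^4 - 2*n^3 - 11*n^2 + 12*n + 36) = (n - 5)*(n - 3)*(n + 3)*(n^3 + n^2 - 8*n - 12) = (n - 5)*(n - 3)*(n + 2)*(n + 3)*(n^2 - n - 6) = (n - 5)*(n - 3)^2*(n + 2)*(n + 3)*(n + 2)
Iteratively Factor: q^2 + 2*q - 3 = (q - 1)*(q + 3)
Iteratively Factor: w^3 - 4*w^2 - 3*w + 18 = (w + 2)*(w^2 - 6*w + 9) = (w - 3)*(w + 2)*(w - 3)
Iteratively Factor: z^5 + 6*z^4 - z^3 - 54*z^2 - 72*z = (z + 4)*(z^4 + 2*z^3 - 9*z^2 - 18*z) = (z + 2)*(z + 4)*(z^3 - 9*z) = (z - 3)*(z + 2)*(z + 4)*(z^2 + 3*z) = (z - 3)*(z + 2)*(z + 3)*(z + 4)*(z)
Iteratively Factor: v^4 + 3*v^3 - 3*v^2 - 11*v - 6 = (v + 1)*(v^3 + 2*v^2 - 5*v - 6) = (v + 1)^2*(v^2 + v - 6) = (v - 2)*(v + 1)^2*(v + 3)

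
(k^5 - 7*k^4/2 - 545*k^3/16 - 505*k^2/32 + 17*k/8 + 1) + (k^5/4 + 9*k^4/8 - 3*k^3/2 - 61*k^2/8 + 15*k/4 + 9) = 5*k^5/4 - 19*k^4/8 - 569*k^3/16 - 749*k^2/32 + 47*k/8 + 10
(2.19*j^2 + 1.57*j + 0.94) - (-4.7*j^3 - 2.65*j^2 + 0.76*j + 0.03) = 4.7*j^3 + 4.84*j^2 + 0.81*j + 0.91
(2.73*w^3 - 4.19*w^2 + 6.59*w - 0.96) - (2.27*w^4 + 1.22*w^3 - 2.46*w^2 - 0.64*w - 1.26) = -2.27*w^4 + 1.51*w^3 - 1.73*w^2 + 7.23*w + 0.3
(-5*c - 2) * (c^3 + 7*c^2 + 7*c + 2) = -5*c^4 - 37*c^3 - 49*c^2 - 24*c - 4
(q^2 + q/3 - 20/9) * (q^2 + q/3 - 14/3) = q^4 + 2*q^3/3 - 61*q^2/9 - 62*q/27 + 280/27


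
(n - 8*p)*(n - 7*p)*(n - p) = n^3 - 16*n^2*p + 71*n*p^2 - 56*p^3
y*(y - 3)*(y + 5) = y^3 + 2*y^2 - 15*y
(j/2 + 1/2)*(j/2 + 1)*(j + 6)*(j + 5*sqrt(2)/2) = j^4/4 + 5*sqrt(2)*j^3/8 + 9*j^3/4 + 5*j^2 + 45*sqrt(2)*j^2/8 + 3*j + 25*sqrt(2)*j/2 + 15*sqrt(2)/2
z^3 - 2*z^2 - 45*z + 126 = (z - 6)*(z - 3)*(z + 7)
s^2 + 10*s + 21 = (s + 3)*(s + 7)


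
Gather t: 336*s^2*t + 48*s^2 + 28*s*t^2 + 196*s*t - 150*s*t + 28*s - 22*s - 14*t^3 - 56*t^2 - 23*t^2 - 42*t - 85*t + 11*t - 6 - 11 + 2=48*s^2 + 6*s - 14*t^3 + t^2*(28*s - 79) + t*(336*s^2 + 46*s - 116) - 15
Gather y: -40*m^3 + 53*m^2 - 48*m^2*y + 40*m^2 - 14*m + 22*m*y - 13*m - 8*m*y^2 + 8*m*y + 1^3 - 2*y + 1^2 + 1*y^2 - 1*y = -40*m^3 + 93*m^2 - 27*m + y^2*(1 - 8*m) + y*(-48*m^2 + 30*m - 3) + 2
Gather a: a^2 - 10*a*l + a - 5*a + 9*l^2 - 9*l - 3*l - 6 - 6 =a^2 + a*(-10*l - 4) + 9*l^2 - 12*l - 12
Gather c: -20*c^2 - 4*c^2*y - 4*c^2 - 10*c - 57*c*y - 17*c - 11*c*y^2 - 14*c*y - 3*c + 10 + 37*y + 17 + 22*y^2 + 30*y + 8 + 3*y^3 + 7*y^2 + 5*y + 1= c^2*(-4*y - 24) + c*(-11*y^2 - 71*y - 30) + 3*y^3 + 29*y^2 + 72*y + 36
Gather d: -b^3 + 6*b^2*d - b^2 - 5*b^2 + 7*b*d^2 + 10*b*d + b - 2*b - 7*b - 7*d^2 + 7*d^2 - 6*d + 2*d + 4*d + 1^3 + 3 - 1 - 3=-b^3 - 6*b^2 + 7*b*d^2 - 8*b + d*(6*b^2 + 10*b)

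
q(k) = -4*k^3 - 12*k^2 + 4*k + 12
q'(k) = -12*k^2 - 24*k + 4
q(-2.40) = -11.42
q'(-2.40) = -7.52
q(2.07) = -66.62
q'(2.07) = -97.10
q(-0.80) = 3.17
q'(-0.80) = 15.52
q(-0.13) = 11.29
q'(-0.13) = 6.92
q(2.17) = -76.70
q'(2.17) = -104.59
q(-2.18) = -12.31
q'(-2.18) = -0.71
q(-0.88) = 1.91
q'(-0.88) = 15.83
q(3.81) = -368.18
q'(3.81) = -261.63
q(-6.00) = 420.00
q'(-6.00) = -284.00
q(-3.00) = 0.00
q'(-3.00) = -32.00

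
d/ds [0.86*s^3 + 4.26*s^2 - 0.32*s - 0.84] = 2.58*s^2 + 8.52*s - 0.32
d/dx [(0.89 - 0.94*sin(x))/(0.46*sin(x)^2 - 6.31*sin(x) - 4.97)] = (0.4324*sin(x)^2 - 0.8188*sin(x) + 10.2877)*cos(x)/(0.2116*sin(x)^4 - 5.8052*sin(x)^3 + 35.2437*sin(x)^2 + 62.7214*sin(x) + 24.7009)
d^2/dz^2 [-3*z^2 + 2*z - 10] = -6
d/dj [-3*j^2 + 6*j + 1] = 6 - 6*j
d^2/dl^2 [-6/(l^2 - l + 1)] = 12*(l^2 - l - (2*l - 1)^2 + 1)/(l^2 - l + 1)^3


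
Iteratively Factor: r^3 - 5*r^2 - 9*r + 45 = (r - 5)*(r^2 - 9) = (r - 5)*(r + 3)*(r - 3)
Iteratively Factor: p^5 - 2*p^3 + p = (p + 1)*(p^4 - p^3 - p^2 + p) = (p - 1)*(p + 1)*(p^3 - p) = p*(p - 1)*(p + 1)*(p^2 - 1) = p*(p - 1)^2*(p + 1)*(p + 1)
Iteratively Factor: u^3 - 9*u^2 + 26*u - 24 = (u - 3)*(u^2 - 6*u + 8) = (u - 4)*(u - 3)*(u - 2)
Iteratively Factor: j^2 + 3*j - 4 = (j + 4)*(j - 1)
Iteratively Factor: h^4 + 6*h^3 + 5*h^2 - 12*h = (h + 3)*(h^3 + 3*h^2 - 4*h) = (h - 1)*(h + 3)*(h^2 + 4*h) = (h - 1)*(h + 3)*(h + 4)*(h)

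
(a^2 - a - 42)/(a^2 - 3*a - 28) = (a + 6)/(a + 4)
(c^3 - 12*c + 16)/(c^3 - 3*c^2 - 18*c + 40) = (c - 2)/(c - 5)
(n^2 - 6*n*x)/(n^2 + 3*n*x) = (n - 6*x)/(n + 3*x)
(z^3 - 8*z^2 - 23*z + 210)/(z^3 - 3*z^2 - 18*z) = (z^2 - 2*z - 35)/(z*(z + 3))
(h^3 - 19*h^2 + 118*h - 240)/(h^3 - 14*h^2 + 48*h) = (h - 5)/h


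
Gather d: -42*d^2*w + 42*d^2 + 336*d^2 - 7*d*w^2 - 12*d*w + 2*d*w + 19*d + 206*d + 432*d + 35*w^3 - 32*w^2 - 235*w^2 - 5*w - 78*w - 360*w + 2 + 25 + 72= d^2*(378 - 42*w) + d*(-7*w^2 - 10*w + 657) + 35*w^3 - 267*w^2 - 443*w + 99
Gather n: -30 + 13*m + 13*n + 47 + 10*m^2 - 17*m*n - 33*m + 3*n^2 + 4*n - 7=10*m^2 - 20*m + 3*n^2 + n*(17 - 17*m) + 10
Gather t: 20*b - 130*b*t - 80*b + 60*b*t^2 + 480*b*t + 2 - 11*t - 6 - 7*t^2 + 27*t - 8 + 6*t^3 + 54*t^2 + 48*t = -60*b + 6*t^3 + t^2*(60*b + 47) + t*(350*b + 64) - 12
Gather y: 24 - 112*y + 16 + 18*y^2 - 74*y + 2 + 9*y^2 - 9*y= 27*y^2 - 195*y + 42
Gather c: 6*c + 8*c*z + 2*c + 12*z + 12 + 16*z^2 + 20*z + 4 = c*(8*z + 8) + 16*z^2 + 32*z + 16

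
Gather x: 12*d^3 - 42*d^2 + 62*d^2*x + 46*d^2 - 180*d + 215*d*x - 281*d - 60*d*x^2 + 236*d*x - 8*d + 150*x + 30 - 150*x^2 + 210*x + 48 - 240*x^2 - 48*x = 12*d^3 + 4*d^2 - 469*d + x^2*(-60*d - 390) + x*(62*d^2 + 451*d + 312) + 78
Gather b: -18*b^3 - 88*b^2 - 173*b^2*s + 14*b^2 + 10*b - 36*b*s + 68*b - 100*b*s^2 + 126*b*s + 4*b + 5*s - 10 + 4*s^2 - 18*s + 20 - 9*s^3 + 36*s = -18*b^3 + b^2*(-173*s - 74) + b*(-100*s^2 + 90*s + 82) - 9*s^3 + 4*s^2 + 23*s + 10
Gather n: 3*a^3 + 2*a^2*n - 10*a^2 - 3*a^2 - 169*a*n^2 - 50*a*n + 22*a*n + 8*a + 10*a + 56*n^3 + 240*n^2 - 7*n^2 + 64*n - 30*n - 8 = 3*a^3 - 13*a^2 + 18*a + 56*n^3 + n^2*(233 - 169*a) + n*(2*a^2 - 28*a + 34) - 8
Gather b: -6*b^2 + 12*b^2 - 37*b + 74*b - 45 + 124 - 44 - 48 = 6*b^2 + 37*b - 13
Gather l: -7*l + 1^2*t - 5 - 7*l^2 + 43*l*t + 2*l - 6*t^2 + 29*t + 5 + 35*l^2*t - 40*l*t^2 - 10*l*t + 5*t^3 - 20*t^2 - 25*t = l^2*(35*t - 7) + l*(-40*t^2 + 33*t - 5) + 5*t^3 - 26*t^2 + 5*t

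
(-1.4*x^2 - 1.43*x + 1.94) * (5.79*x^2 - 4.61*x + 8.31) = -8.106*x^4 - 1.8257*x^3 + 6.1909*x^2 - 20.8267*x + 16.1214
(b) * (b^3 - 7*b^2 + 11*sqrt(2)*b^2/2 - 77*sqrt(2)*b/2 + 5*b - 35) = b^4 - 7*b^3 + 11*sqrt(2)*b^3/2 - 77*sqrt(2)*b^2/2 + 5*b^2 - 35*b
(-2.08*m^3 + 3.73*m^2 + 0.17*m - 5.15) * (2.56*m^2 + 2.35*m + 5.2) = -5.3248*m^5 + 4.6608*m^4 - 1.6153*m^3 + 6.6115*m^2 - 11.2185*m - 26.78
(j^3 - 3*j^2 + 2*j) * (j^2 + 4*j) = j^5 + j^4 - 10*j^3 + 8*j^2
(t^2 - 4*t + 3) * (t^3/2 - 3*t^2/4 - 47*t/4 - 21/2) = t^5/2 - 11*t^4/4 - 29*t^3/4 + 137*t^2/4 + 27*t/4 - 63/2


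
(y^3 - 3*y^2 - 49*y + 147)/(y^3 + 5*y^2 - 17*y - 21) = (y - 7)/(y + 1)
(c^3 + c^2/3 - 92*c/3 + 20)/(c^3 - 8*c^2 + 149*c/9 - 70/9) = 3*(c + 6)/(3*c - 7)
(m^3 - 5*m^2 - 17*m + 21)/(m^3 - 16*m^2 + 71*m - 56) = (m + 3)/(m - 8)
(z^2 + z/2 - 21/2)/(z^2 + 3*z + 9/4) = 2*(2*z^2 + z - 21)/(4*z^2 + 12*z + 9)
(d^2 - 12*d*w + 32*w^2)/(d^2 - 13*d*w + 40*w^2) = (-d + 4*w)/(-d + 5*w)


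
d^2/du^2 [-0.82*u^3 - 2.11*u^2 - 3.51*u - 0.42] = -4.92*u - 4.22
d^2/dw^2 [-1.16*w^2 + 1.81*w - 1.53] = -2.32000000000000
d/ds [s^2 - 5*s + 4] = 2*s - 5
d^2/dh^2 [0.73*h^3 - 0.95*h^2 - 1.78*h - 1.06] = 4.38*h - 1.9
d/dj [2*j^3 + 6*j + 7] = 6*j^2 + 6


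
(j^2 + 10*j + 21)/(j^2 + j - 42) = (j + 3)/(j - 6)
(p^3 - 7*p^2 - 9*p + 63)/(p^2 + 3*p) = p - 10 + 21/p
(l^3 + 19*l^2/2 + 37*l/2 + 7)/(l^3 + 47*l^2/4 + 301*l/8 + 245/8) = 4*(2*l^2 + 5*l + 2)/(8*l^2 + 38*l + 35)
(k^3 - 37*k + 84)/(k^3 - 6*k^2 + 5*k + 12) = (k + 7)/(k + 1)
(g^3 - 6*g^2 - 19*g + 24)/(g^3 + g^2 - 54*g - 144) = (g - 1)/(g + 6)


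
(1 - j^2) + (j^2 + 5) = 6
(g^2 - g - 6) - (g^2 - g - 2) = -4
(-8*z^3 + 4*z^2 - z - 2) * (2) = -16*z^3 + 8*z^2 - 2*z - 4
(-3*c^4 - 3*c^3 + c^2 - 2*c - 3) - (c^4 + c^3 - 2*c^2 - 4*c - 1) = -4*c^4 - 4*c^3 + 3*c^2 + 2*c - 2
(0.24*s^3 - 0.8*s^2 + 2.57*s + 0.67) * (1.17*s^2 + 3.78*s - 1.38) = 0.2808*s^5 - 0.0288*s^4 - 0.3483*s^3 + 11.6025*s^2 - 1.014*s - 0.9246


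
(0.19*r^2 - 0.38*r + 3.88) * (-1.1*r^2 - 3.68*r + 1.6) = -0.209*r^4 - 0.2812*r^3 - 2.5656*r^2 - 14.8864*r + 6.208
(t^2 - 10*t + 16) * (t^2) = t^4 - 10*t^3 + 16*t^2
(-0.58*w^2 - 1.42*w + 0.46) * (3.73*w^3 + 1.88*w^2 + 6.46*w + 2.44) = -2.1634*w^5 - 6.387*w^4 - 4.7006*w^3 - 9.7236*w^2 - 0.4932*w + 1.1224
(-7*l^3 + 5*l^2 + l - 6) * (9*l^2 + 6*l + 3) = -63*l^5 + 3*l^4 + 18*l^3 - 33*l^2 - 33*l - 18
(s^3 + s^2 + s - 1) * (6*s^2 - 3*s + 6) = 6*s^5 + 3*s^4 + 9*s^3 - 3*s^2 + 9*s - 6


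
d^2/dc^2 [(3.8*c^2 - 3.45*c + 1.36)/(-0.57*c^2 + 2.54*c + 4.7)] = (1.77635683940025e-15*c^4 - 8.76147000000001*c^3 - 63.732384*c^2 + 67.269348*c - 275.091432)/(0.185193*c^6 - 2.475738*c^5 + 6.451146*c^4 + 24.440896*c^3 - 53.19366*c^2 - 168.3258*c - 103.823)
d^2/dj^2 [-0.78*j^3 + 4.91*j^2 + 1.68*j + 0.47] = 9.82 - 4.68*j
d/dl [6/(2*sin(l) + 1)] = -12*cos(l)/(2*sin(l) + 1)^2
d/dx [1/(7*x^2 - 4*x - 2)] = 2*(2 - 7*x)/(-7*x^2 + 4*x + 2)^2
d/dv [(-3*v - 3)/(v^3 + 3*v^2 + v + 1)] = 6*v*(v^2 + 3*v + 3)/(v^6 + 6*v^5 + 11*v^4 + 8*v^3 + 7*v^2 + 2*v + 1)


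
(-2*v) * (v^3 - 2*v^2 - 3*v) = -2*v^4 + 4*v^3 + 6*v^2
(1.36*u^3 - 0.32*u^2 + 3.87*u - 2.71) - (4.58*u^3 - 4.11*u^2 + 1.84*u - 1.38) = -3.22*u^3 + 3.79*u^2 + 2.03*u - 1.33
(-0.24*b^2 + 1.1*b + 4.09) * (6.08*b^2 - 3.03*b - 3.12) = -1.4592*b^4 + 7.4152*b^3 + 22.283*b^2 - 15.8247*b - 12.7608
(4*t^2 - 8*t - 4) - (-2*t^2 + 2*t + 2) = 6*t^2 - 10*t - 6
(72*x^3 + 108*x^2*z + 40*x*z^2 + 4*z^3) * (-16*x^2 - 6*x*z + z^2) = -1152*x^5 - 2160*x^4*z - 1216*x^3*z^2 - 196*x^2*z^3 + 16*x*z^4 + 4*z^5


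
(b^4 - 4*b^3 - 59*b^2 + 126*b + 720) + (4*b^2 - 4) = b^4 - 4*b^3 - 55*b^2 + 126*b + 716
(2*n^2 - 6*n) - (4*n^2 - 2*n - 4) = -2*n^2 - 4*n + 4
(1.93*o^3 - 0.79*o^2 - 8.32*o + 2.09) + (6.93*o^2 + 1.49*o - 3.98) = 1.93*o^3 + 6.14*o^2 - 6.83*o - 1.89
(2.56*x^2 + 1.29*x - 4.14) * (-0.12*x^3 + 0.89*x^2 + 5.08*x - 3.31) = -0.3072*x^5 + 2.1236*x^4 + 14.6497*x^3 - 5.605*x^2 - 25.3011*x + 13.7034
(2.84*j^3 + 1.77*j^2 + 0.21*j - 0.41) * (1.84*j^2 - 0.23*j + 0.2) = 5.2256*j^5 + 2.6036*j^4 + 0.5473*j^3 - 0.4487*j^2 + 0.1363*j - 0.082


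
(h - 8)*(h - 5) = h^2 - 13*h + 40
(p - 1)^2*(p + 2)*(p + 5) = p^4 + 5*p^3 - 3*p^2 - 13*p + 10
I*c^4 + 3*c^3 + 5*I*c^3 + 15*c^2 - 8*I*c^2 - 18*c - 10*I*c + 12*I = (c + 6)*(c - 2*I)*(c - I)*(I*c - I)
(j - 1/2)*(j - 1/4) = j^2 - 3*j/4 + 1/8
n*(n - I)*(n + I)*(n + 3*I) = n^4 + 3*I*n^3 + n^2 + 3*I*n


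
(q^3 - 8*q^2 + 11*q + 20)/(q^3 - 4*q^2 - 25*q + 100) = (q + 1)/(q + 5)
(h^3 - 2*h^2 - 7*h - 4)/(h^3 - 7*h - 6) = (h^2 - 3*h - 4)/(h^2 - h - 6)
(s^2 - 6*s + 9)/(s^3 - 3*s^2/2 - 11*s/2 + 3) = 2*(s - 3)/(2*s^2 + 3*s - 2)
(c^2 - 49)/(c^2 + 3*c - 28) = (c - 7)/(c - 4)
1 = 1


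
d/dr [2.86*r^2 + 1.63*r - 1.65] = 5.72*r + 1.63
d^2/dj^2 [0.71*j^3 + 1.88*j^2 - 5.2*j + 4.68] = 4.26*j + 3.76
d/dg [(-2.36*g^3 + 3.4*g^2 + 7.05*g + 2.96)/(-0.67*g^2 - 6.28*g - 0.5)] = (1.5812*g^4 + 29.6416*g^3 - 13.0885*g^2 + 0.566400000000002*g + 15.0638)/(0.4489*g^4 + 8.4152*g^3 + 40.1084*g^2 + 6.28*g + 0.25)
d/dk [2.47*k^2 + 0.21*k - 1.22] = 4.94*k + 0.21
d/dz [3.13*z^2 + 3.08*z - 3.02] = 6.26*z + 3.08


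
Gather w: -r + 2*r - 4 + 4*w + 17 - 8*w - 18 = r - 4*w - 5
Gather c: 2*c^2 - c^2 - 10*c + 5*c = c^2 - 5*c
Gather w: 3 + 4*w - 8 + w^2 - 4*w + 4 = w^2 - 1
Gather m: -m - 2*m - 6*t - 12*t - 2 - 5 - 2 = -3*m - 18*t - 9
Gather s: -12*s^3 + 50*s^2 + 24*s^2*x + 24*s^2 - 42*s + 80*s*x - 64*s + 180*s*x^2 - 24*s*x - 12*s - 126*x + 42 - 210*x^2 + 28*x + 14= -12*s^3 + s^2*(24*x + 74) + s*(180*x^2 + 56*x - 118) - 210*x^2 - 98*x + 56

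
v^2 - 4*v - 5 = (v - 5)*(v + 1)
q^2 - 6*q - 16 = (q - 8)*(q + 2)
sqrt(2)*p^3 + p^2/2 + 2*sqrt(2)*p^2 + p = p*(p + 2)*(sqrt(2)*p + 1/2)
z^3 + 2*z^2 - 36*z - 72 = (z - 6)*(z + 2)*(z + 6)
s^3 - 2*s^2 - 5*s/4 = s*(s - 5/2)*(s + 1/2)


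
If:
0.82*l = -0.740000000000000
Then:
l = -0.90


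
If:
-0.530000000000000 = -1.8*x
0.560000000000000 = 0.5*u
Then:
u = 1.12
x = 0.29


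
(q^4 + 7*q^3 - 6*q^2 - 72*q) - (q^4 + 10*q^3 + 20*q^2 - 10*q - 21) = -3*q^3 - 26*q^2 - 62*q + 21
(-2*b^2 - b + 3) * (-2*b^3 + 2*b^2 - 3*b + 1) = 4*b^5 - 2*b^4 - 2*b^3 + 7*b^2 - 10*b + 3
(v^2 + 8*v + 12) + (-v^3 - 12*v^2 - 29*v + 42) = -v^3 - 11*v^2 - 21*v + 54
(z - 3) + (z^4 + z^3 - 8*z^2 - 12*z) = z^4 + z^3 - 8*z^2 - 11*z - 3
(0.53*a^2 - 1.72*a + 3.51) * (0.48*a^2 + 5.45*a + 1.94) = 0.2544*a^4 + 2.0629*a^3 - 6.661*a^2 + 15.7927*a + 6.8094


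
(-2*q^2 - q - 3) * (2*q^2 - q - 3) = -4*q^4 + q^2 + 6*q + 9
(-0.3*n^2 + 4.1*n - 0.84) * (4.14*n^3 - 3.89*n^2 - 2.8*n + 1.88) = -1.242*n^5 + 18.141*n^4 - 18.5866*n^3 - 8.7764*n^2 + 10.06*n - 1.5792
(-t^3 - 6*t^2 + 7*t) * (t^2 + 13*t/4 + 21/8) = -t^5 - 37*t^4/4 - 121*t^3/8 + 7*t^2 + 147*t/8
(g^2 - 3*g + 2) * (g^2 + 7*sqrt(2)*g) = g^4 - 3*g^3 + 7*sqrt(2)*g^3 - 21*sqrt(2)*g^2 + 2*g^2 + 14*sqrt(2)*g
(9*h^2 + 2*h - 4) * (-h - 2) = -9*h^3 - 20*h^2 + 8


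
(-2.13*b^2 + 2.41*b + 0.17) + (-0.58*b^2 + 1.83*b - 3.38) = -2.71*b^2 + 4.24*b - 3.21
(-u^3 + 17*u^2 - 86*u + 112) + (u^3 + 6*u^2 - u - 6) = 23*u^2 - 87*u + 106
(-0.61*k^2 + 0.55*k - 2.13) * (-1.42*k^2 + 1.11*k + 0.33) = 0.8662*k^4 - 1.4581*k^3 + 3.4338*k^2 - 2.1828*k - 0.7029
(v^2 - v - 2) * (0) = 0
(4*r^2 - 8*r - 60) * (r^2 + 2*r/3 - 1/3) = 4*r^4 - 16*r^3/3 - 200*r^2/3 - 112*r/3 + 20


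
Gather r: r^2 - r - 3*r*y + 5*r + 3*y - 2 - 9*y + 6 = r^2 + r*(4 - 3*y) - 6*y + 4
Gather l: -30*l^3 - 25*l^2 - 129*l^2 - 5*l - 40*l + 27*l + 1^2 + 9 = -30*l^3 - 154*l^2 - 18*l + 10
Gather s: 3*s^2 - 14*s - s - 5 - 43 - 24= 3*s^2 - 15*s - 72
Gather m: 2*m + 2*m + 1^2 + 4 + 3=4*m + 8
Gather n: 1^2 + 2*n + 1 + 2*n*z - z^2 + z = n*(2*z + 2) - z^2 + z + 2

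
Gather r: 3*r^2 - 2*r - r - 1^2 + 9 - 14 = 3*r^2 - 3*r - 6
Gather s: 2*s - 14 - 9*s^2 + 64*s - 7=-9*s^2 + 66*s - 21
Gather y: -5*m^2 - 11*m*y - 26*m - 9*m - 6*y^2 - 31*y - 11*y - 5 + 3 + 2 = -5*m^2 - 35*m - 6*y^2 + y*(-11*m - 42)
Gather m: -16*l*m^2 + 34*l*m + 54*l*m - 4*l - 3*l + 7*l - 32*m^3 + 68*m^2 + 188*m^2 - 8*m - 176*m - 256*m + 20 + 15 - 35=-32*m^3 + m^2*(256 - 16*l) + m*(88*l - 440)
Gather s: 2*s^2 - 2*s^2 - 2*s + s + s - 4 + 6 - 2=0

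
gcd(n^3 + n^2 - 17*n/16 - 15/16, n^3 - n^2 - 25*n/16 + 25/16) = n^2 + n/4 - 5/4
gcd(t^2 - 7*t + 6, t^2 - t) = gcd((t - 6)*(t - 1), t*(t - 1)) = t - 1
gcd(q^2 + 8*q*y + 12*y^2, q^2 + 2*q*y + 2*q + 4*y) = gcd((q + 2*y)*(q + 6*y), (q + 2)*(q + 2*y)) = q + 2*y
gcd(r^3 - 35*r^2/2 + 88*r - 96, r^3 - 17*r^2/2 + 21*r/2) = r - 3/2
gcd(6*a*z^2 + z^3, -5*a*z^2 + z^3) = z^2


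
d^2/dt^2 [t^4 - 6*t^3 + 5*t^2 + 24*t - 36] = 12*t^2 - 36*t + 10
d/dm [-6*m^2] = -12*m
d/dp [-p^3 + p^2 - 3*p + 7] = -3*p^2 + 2*p - 3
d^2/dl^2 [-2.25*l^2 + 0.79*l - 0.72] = -4.50000000000000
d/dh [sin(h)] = cos(h)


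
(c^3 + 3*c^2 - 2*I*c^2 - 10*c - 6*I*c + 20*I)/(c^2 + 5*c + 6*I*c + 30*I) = (c^2 - 2*c*(1 + I) + 4*I)/(c + 6*I)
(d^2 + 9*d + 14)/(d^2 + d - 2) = (d + 7)/(d - 1)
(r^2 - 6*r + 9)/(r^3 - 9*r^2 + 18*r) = (r - 3)/(r*(r - 6))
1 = 1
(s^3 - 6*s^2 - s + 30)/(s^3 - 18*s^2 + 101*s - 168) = (s^2 - 3*s - 10)/(s^2 - 15*s + 56)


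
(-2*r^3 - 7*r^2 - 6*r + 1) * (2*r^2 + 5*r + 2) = -4*r^5 - 24*r^4 - 51*r^3 - 42*r^2 - 7*r + 2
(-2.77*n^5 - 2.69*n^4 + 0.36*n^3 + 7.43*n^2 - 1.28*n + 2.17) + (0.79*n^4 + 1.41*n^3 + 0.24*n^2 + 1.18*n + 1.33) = -2.77*n^5 - 1.9*n^4 + 1.77*n^3 + 7.67*n^2 - 0.1*n + 3.5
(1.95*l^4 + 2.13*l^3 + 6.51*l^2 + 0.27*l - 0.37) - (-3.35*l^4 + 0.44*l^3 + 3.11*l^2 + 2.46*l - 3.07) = 5.3*l^4 + 1.69*l^3 + 3.4*l^2 - 2.19*l + 2.7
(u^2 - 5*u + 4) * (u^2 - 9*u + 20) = u^4 - 14*u^3 + 69*u^2 - 136*u + 80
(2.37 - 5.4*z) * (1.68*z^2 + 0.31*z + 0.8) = -9.072*z^3 + 2.3076*z^2 - 3.5853*z + 1.896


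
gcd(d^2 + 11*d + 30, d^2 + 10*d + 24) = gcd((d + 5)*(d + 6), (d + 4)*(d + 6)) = d + 6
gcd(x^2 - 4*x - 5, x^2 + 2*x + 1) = x + 1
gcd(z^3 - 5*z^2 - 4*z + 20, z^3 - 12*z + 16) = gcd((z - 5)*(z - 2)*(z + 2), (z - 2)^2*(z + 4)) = z - 2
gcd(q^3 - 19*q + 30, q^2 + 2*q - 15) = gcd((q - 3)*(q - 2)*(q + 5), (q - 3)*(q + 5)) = q^2 + 2*q - 15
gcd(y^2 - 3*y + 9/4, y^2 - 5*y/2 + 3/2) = y - 3/2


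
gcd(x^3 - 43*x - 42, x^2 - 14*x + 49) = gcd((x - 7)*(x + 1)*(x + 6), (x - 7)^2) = x - 7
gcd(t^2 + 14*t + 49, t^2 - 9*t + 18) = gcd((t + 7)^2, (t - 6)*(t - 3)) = 1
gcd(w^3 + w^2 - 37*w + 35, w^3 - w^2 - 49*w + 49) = w^2 + 6*w - 7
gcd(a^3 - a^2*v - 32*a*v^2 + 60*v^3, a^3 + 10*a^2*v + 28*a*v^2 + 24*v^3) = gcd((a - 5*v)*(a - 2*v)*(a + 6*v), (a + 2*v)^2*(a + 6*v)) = a + 6*v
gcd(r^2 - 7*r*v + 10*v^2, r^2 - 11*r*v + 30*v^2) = r - 5*v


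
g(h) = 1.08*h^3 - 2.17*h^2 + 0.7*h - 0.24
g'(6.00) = 91.30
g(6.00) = 159.12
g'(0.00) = 0.70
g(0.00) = -0.24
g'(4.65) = 50.58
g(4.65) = 64.68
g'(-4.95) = 101.57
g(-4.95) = -187.87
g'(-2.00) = 22.34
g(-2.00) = -18.96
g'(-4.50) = 85.84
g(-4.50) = -145.75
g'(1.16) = 0.03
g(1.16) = -0.66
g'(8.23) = 184.44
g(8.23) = 460.58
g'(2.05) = 5.42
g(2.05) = 1.38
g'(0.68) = -0.75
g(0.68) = -0.43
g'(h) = 3.24*h^2 - 4.34*h + 0.7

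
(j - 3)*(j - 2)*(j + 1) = j^3 - 4*j^2 + j + 6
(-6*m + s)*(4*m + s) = -24*m^2 - 2*m*s + s^2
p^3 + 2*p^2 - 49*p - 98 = (p - 7)*(p + 2)*(p + 7)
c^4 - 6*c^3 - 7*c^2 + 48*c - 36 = (c - 6)*(c - 2)*(c - 1)*(c + 3)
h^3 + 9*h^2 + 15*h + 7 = (h + 1)^2*(h + 7)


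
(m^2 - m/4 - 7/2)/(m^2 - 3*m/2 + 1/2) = (4*m^2 - m - 14)/(2*(2*m^2 - 3*m + 1))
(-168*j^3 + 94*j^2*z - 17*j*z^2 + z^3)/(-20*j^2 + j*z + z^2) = (42*j^2 - 13*j*z + z^2)/(5*j + z)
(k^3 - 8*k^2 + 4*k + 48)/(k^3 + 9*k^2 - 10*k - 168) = (k^2 - 4*k - 12)/(k^2 + 13*k + 42)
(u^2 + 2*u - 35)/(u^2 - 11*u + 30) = (u + 7)/(u - 6)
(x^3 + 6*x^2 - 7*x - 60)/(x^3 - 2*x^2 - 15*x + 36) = (x + 5)/(x - 3)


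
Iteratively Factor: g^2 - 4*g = (g - 4)*(g)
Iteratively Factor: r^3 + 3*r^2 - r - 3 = (r - 1)*(r^2 + 4*r + 3) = (r - 1)*(r + 3)*(r + 1)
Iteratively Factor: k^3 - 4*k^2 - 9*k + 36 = (k - 4)*(k^2 - 9) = (k - 4)*(k - 3)*(k + 3)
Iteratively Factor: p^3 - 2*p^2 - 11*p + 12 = (p + 3)*(p^2 - 5*p + 4) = (p - 4)*(p + 3)*(p - 1)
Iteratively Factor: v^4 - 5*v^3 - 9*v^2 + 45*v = (v)*(v^3 - 5*v^2 - 9*v + 45) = v*(v - 5)*(v^2 - 9) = v*(v - 5)*(v - 3)*(v + 3)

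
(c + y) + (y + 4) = c + 2*y + 4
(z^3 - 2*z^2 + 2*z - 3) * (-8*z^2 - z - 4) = -8*z^5 + 15*z^4 - 18*z^3 + 30*z^2 - 5*z + 12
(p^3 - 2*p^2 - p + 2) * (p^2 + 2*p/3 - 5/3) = p^5 - 4*p^4/3 - 4*p^3 + 14*p^2/3 + 3*p - 10/3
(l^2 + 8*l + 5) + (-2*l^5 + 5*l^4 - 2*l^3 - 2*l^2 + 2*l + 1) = -2*l^5 + 5*l^4 - 2*l^3 - l^2 + 10*l + 6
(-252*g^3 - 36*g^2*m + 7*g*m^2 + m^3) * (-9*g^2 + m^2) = 2268*g^5 + 324*g^4*m - 315*g^3*m^2 - 45*g^2*m^3 + 7*g*m^4 + m^5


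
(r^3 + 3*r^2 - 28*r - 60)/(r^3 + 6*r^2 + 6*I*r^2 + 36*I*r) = (r^2 - 3*r - 10)/(r*(r + 6*I))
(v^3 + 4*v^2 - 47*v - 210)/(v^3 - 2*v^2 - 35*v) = (v + 6)/v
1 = 1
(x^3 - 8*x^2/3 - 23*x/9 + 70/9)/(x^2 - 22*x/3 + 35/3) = (3*x^2 - x - 10)/(3*(x - 5))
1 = 1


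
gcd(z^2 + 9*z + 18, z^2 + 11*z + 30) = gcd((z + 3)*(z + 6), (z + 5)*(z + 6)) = z + 6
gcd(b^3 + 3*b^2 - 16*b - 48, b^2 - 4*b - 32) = b + 4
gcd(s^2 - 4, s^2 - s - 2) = s - 2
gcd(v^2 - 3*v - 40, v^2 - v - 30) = v + 5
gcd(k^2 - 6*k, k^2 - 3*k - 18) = k - 6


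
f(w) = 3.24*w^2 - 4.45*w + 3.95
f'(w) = 6.48*w - 4.45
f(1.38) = 3.98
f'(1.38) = 4.49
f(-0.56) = 7.46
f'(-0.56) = -8.08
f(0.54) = 2.49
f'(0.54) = -0.95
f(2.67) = 15.17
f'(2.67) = 12.85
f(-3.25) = 52.64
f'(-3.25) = -25.51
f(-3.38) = 56.01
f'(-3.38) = -26.35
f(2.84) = 17.44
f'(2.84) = 13.95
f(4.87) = 59.12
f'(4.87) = 27.11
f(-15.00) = 799.70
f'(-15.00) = -101.65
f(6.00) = 93.89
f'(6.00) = 34.43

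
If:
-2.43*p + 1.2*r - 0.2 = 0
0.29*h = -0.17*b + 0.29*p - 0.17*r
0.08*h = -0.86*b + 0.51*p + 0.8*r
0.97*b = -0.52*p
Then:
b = 0.03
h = -0.10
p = -0.05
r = 0.06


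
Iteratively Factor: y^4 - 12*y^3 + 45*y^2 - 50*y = (y - 5)*(y^3 - 7*y^2 + 10*y) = (y - 5)*(y - 2)*(y^2 - 5*y) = (y - 5)^2*(y - 2)*(y)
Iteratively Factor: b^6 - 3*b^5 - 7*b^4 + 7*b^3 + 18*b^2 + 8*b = (b - 4)*(b^5 + b^4 - 3*b^3 - 5*b^2 - 2*b) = (b - 4)*(b + 1)*(b^4 - 3*b^2 - 2*b) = (b - 4)*(b - 2)*(b + 1)*(b^3 + 2*b^2 + b) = (b - 4)*(b - 2)*(b + 1)^2*(b^2 + b) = b*(b - 4)*(b - 2)*(b + 1)^2*(b + 1)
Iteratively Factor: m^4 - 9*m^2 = (m)*(m^3 - 9*m) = m^2*(m^2 - 9) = m^2*(m - 3)*(m + 3)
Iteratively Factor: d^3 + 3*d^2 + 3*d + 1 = (d + 1)*(d^2 + 2*d + 1) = (d + 1)^2*(d + 1)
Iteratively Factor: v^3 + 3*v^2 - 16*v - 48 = (v + 4)*(v^2 - v - 12) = (v - 4)*(v + 4)*(v + 3)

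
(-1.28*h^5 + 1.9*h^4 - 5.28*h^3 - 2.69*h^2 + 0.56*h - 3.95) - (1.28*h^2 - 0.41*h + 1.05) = -1.28*h^5 + 1.9*h^4 - 5.28*h^3 - 3.97*h^2 + 0.97*h - 5.0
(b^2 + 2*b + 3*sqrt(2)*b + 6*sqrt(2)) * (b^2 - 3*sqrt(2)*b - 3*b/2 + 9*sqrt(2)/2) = b^4 + b^3/2 - 21*b^2 - 9*b + 54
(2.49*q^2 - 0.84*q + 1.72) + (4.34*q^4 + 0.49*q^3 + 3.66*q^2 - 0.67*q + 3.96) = 4.34*q^4 + 0.49*q^3 + 6.15*q^2 - 1.51*q + 5.68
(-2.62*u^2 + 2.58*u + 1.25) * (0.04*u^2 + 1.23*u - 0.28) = -0.1048*u^4 - 3.1194*u^3 + 3.957*u^2 + 0.8151*u - 0.35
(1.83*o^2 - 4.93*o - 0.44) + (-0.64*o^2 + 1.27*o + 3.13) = 1.19*o^2 - 3.66*o + 2.69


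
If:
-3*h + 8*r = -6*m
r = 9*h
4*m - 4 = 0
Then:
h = -2/23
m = 1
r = -18/23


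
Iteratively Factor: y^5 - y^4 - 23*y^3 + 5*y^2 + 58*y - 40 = (y - 5)*(y^4 + 4*y^3 - 3*y^2 - 10*y + 8) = (y - 5)*(y + 4)*(y^3 - 3*y + 2) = (y - 5)*(y - 1)*(y + 4)*(y^2 + y - 2) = (y - 5)*(y - 1)*(y + 2)*(y + 4)*(y - 1)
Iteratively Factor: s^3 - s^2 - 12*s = (s)*(s^2 - s - 12) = s*(s - 4)*(s + 3)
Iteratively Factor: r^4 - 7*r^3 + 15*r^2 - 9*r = (r)*(r^3 - 7*r^2 + 15*r - 9) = r*(r - 3)*(r^2 - 4*r + 3) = r*(r - 3)*(r - 1)*(r - 3)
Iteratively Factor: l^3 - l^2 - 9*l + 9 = (l - 3)*(l^2 + 2*l - 3) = (l - 3)*(l + 3)*(l - 1)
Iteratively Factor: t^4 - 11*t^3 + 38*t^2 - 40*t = (t - 2)*(t^3 - 9*t^2 + 20*t) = (t - 4)*(t - 2)*(t^2 - 5*t) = t*(t - 4)*(t - 2)*(t - 5)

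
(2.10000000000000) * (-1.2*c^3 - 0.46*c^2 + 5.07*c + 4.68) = -2.52*c^3 - 0.966*c^2 + 10.647*c + 9.828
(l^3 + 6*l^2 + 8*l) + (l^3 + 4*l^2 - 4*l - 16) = 2*l^3 + 10*l^2 + 4*l - 16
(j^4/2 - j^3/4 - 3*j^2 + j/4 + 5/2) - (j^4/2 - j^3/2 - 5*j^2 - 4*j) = j^3/4 + 2*j^2 + 17*j/4 + 5/2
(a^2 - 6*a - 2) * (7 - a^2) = -a^4 + 6*a^3 + 9*a^2 - 42*a - 14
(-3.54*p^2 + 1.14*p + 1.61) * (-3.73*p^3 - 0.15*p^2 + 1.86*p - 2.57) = 13.2042*p^5 - 3.7212*p^4 - 12.7607*p^3 + 10.9767*p^2 + 0.0648000000000004*p - 4.1377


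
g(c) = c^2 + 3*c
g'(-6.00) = -9.00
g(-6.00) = 18.00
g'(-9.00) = -15.00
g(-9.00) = 54.00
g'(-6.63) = -10.26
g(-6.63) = 24.07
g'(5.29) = 13.58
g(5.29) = 43.85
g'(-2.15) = -1.30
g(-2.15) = -1.83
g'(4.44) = 11.88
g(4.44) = 33.03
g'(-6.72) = -10.44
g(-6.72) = 25.00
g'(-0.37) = 2.26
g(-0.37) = -0.97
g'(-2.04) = -1.08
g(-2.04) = -1.96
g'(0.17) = 3.34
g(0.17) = 0.54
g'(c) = 2*c + 3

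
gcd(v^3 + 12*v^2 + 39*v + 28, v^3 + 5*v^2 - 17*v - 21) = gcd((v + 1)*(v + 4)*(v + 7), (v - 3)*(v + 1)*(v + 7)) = v^2 + 8*v + 7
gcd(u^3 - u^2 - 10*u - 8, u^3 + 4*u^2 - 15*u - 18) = u + 1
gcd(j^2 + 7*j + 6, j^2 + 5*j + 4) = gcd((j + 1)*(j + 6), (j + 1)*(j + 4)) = j + 1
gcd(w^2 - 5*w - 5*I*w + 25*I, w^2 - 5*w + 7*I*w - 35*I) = w - 5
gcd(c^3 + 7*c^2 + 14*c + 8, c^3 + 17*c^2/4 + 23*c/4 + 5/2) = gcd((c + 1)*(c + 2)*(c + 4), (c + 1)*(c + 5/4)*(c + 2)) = c^2 + 3*c + 2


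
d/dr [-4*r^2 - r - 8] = -8*r - 1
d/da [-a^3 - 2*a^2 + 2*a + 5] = -3*a^2 - 4*a + 2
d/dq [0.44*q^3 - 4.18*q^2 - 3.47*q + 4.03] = 1.32*q^2 - 8.36*q - 3.47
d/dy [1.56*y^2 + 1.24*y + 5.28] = 3.12*y + 1.24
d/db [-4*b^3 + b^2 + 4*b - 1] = -12*b^2 + 2*b + 4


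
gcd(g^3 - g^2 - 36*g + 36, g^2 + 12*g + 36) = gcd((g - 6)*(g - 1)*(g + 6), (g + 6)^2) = g + 6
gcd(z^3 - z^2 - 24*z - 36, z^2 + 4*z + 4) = z + 2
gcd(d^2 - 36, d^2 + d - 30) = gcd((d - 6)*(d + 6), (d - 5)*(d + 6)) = d + 6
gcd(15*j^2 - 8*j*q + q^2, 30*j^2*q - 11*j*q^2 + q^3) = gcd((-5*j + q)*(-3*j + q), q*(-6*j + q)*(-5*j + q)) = -5*j + q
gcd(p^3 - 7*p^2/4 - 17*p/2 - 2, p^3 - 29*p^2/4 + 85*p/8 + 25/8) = p + 1/4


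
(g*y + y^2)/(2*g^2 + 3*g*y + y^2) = y/(2*g + y)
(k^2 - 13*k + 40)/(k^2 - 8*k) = (k - 5)/k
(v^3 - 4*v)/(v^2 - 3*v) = (v^2 - 4)/(v - 3)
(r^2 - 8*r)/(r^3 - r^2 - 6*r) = (8 - r)/(-r^2 + r + 6)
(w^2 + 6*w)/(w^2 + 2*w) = (w + 6)/(w + 2)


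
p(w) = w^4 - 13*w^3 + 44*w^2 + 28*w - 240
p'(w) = 4*w^3 - 39*w^2 + 88*w + 28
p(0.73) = -200.89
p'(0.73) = 73.01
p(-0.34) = -243.91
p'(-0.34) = -6.59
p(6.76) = 32.34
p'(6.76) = 76.34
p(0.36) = -224.81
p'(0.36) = 54.81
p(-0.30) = -244.08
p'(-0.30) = -2.02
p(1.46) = -141.24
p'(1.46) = 85.80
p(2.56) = -55.12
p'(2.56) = 64.80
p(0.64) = -207.30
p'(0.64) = 69.39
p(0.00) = -240.00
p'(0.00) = 28.00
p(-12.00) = 48960.00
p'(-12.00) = -13556.00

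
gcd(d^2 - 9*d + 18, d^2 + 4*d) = 1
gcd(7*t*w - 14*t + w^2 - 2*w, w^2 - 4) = w - 2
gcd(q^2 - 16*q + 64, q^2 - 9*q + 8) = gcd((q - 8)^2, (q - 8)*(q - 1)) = q - 8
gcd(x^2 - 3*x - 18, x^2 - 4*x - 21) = x + 3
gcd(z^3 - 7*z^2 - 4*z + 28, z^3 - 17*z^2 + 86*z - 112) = z^2 - 9*z + 14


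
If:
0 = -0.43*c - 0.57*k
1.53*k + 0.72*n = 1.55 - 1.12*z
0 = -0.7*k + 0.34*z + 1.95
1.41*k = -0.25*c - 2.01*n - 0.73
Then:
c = -3.16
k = 2.39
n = -1.64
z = -0.82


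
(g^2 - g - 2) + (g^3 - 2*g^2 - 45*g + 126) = g^3 - g^2 - 46*g + 124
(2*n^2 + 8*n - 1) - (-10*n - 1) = 2*n^2 + 18*n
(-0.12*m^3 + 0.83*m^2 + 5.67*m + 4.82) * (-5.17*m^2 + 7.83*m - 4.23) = 0.6204*m^5 - 5.2307*m^4 - 22.3074*m^3 + 15.9658*m^2 + 13.7565*m - 20.3886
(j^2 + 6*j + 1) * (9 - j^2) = -j^4 - 6*j^3 + 8*j^2 + 54*j + 9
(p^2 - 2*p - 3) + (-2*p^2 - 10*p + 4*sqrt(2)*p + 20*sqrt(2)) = -p^2 - 12*p + 4*sqrt(2)*p - 3 + 20*sqrt(2)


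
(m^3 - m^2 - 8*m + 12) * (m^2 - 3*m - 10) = m^5 - 4*m^4 - 15*m^3 + 46*m^2 + 44*m - 120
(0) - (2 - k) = k - 2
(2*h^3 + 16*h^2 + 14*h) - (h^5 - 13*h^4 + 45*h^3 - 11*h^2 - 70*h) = -h^5 + 13*h^4 - 43*h^3 + 27*h^2 + 84*h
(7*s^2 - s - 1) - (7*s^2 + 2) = -s - 3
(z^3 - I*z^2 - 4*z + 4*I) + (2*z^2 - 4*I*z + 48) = z^3 + 2*z^2 - I*z^2 - 4*z - 4*I*z + 48 + 4*I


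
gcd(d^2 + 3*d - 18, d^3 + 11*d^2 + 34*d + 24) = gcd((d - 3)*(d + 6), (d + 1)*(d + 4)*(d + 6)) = d + 6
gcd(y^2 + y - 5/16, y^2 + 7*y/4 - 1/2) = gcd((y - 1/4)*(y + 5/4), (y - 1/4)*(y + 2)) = y - 1/4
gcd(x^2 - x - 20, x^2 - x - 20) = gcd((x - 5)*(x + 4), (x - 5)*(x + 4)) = x^2 - x - 20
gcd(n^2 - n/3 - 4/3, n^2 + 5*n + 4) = n + 1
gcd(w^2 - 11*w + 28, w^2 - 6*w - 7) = w - 7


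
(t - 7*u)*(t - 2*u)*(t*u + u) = t^3*u - 9*t^2*u^2 + t^2*u + 14*t*u^3 - 9*t*u^2 + 14*u^3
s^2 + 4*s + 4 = (s + 2)^2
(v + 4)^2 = v^2 + 8*v + 16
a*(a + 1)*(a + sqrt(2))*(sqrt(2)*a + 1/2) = sqrt(2)*a^4 + sqrt(2)*a^3 + 5*a^3/2 + sqrt(2)*a^2/2 + 5*a^2/2 + sqrt(2)*a/2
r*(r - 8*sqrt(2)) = r^2 - 8*sqrt(2)*r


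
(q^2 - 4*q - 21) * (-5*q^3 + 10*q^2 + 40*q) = -5*q^5 + 30*q^4 + 105*q^3 - 370*q^2 - 840*q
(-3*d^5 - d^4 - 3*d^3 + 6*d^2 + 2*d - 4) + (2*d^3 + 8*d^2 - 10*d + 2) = -3*d^5 - d^4 - d^3 + 14*d^2 - 8*d - 2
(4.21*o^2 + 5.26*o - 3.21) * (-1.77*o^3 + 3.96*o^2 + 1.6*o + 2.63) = -7.4517*o^5 + 7.3614*o^4 + 33.2473*o^3 + 6.7767*o^2 + 8.6978*o - 8.4423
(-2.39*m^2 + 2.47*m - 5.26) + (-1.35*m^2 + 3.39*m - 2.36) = -3.74*m^2 + 5.86*m - 7.62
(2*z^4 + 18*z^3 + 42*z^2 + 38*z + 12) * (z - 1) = 2*z^5 + 16*z^4 + 24*z^3 - 4*z^2 - 26*z - 12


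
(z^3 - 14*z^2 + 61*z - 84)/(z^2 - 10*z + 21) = z - 4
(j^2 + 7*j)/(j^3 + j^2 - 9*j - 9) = j*(j + 7)/(j^3 + j^2 - 9*j - 9)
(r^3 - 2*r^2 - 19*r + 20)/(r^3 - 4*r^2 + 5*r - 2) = (r^2 - r - 20)/(r^2 - 3*r + 2)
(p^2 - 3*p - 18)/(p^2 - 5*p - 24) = (p - 6)/(p - 8)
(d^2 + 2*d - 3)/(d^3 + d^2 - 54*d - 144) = (d - 1)/(d^2 - 2*d - 48)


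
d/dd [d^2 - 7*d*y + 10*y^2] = 2*d - 7*y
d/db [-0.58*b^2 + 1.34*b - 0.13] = 1.34 - 1.16*b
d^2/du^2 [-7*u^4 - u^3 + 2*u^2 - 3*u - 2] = -84*u^2 - 6*u + 4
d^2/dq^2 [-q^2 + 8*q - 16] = -2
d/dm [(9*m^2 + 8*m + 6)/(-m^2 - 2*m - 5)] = 2*(-5*m^2 - 39*m - 14)/(m^4 + 4*m^3 + 14*m^2 + 20*m + 25)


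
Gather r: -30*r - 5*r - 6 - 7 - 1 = -35*r - 14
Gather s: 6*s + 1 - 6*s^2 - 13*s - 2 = -6*s^2 - 7*s - 1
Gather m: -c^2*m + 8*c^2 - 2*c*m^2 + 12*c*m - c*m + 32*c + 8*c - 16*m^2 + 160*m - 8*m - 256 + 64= 8*c^2 + 40*c + m^2*(-2*c - 16) + m*(-c^2 + 11*c + 152) - 192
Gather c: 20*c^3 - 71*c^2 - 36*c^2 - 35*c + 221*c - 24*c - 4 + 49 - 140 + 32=20*c^3 - 107*c^2 + 162*c - 63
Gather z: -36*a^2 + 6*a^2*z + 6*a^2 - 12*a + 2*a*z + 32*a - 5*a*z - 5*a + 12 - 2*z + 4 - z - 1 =-30*a^2 + 15*a + z*(6*a^2 - 3*a - 3) + 15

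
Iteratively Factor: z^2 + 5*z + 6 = (z + 3)*(z + 2)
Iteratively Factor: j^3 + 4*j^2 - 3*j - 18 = (j + 3)*(j^2 + j - 6) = (j - 2)*(j + 3)*(j + 3)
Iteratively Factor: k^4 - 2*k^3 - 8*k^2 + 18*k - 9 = (k - 1)*(k^3 - k^2 - 9*k + 9) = (k - 1)*(k + 3)*(k^2 - 4*k + 3) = (k - 3)*(k - 1)*(k + 3)*(k - 1)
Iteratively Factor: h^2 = (h)*(h)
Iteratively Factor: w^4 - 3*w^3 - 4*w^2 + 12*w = (w - 3)*(w^3 - 4*w) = w*(w - 3)*(w^2 - 4) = w*(w - 3)*(w + 2)*(w - 2)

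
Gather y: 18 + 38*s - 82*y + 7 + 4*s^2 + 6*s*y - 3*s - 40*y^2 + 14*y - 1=4*s^2 + 35*s - 40*y^2 + y*(6*s - 68) + 24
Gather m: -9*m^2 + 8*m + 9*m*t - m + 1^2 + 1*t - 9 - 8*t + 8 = -9*m^2 + m*(9*t + 7) - 7*t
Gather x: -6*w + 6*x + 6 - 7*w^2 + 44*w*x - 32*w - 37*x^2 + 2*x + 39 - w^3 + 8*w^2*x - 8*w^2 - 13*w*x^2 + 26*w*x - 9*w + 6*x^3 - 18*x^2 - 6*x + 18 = -w^3 - 15*w^2 - 47*w + 6*x^3 + x^2*(-13*w - 55) + x*(8*w^2 + 70*w + 2) + 63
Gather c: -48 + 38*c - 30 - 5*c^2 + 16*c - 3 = -5*c^2 + 54*c - 81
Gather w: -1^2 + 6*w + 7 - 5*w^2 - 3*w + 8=-5*w^2 + 3*w + 14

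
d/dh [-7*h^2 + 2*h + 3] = 2 - 14*h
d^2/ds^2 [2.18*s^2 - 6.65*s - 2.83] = 4.36000000000000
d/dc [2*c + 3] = 2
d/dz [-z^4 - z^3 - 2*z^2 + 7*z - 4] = -4*z^3 - 3*z^2 - 4*z + 7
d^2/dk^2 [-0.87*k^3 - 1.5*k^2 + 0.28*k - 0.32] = -5.22*k - 3.0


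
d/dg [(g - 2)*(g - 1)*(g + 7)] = 3*g^2 + 8*g - 19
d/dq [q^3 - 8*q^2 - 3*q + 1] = 3*q^2 - 16*q - 3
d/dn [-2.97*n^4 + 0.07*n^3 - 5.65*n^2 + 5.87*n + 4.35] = -11.88*n^3 + 0.21*n^2 - 11.3*n + 5.87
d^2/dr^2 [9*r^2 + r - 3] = 18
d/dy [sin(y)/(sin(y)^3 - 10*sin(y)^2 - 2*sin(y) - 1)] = (-2*sin(y)^3 + 10*sin(y)^2 - 1)*cos(y)/(sin(y)^3 - 10*sin(y)^2 - 2*sin(y) - 1)^2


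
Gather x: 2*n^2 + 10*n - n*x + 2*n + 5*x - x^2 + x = 2*n^2 + 12*n - x^2 + x*(6 - n)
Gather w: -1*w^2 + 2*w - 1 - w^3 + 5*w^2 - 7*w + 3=-w^3 + 4*w^2 - 5*w + 2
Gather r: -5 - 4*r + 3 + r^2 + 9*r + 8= r^2 + 5*r + 6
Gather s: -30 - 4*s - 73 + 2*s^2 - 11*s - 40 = 2*s^2 - 15*s - 143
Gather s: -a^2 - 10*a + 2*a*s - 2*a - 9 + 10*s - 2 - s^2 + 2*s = -a^2 - 12*a - s^2 + s*(2*a + 12) - 11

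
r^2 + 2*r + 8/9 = (r + 2/3)*(r + 4/3)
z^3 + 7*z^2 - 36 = (z - 2)*(z + 3)*(z + 6)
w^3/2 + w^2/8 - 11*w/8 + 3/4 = (w/2 + 1)*(w - 1)*(w - 3/4)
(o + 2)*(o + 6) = o^2 + 8*o + 12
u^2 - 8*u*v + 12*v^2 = (u - 6*v)*(u - 2*v)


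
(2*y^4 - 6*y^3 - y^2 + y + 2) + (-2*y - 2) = 2*y^4 - 6*y^3 - y^2 - y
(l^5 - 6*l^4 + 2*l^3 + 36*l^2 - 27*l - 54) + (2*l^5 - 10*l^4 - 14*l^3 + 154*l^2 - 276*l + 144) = 3*l^5 - 16*l^4 - 12*l^3 + 190*l^2 - 303*l + 90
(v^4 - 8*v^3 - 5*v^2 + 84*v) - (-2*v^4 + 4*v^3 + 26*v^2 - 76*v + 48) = 3*v^4 - 12*v^3 - 31*v^2 + 160*v - 48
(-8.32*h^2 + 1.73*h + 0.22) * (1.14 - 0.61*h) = 5.0752*h^3 - 10.5401*h^2 + 1.838*h + 0.2508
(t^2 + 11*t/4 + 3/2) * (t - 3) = t^3 - t^2/4 - 27*t/4 - 9/2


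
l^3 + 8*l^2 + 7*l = l*(l + 1)*(l + 7)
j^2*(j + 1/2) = j^3 + j^2/2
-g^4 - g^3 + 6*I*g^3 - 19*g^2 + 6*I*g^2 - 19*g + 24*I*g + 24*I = (g - 8*I)*(g + 3*I)*(I*g + 1)*(I*g + I)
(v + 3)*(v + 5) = v^2 + 8*v + 15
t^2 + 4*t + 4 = (t + 2)^2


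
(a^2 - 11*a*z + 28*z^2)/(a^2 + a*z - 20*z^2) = (a - 7*z)/(a + 5*z)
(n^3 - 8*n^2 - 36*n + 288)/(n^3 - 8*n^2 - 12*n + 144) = (n^2 - 2*n - 48)/(n^2 - 2*n - 24)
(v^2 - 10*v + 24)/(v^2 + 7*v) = (v^2 - 10*v + 24)/(v*(v + 7))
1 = 1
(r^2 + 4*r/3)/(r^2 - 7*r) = (r + 4/3)/(r - 7)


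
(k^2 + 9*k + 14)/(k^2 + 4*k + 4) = (k + 7)/(k + 2)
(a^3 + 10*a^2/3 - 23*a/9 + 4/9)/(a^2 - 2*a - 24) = (9*a^2 - 6*a + 1)/(9*(a - 6))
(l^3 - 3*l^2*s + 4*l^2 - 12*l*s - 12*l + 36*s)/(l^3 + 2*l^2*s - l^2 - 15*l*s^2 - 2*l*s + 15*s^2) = (l^2 + 4*l - 12)/(l^2 + 5*l*s - l - 5*s)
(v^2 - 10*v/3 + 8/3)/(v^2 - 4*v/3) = (v - 2)/v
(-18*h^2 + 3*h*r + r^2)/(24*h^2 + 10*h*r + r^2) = (-3*h + r)/(4*h + r)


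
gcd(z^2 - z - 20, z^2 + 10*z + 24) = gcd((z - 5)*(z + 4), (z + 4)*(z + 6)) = z + 4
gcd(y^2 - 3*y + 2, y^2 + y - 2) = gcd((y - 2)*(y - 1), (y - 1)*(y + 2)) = y - 1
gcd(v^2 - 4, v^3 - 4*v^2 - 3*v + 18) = v + 2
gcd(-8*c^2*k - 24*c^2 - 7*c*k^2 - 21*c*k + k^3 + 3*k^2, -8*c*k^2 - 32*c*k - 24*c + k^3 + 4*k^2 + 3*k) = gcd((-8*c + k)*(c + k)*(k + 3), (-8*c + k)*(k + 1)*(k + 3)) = 8*c*k + 24*c - k^2 - 3*k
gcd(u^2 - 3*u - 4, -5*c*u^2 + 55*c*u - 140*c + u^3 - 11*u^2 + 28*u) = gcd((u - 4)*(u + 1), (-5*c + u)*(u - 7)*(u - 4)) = u - 4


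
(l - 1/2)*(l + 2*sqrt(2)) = l^2 - l/2 + 2*sqrt(2)*l - sqrt(2)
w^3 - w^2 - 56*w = w*(w - 8)*(w + 7)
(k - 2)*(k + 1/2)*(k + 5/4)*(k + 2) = k^4 + 7*k^3/4 - 27*k^2/8 - 7*k - 5/2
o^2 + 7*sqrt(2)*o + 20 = (o + 2*sqrt(2))*(o + 5*sqrt(2))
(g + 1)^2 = g^2 + 2*g + 1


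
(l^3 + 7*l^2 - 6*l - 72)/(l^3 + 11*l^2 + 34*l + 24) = (l - 3)/(l + 1)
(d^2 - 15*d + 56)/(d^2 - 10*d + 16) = (d - 7)/(d - 2)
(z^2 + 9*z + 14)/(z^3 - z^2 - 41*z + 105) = (z + 2)/(z^2 - 8*z + 15)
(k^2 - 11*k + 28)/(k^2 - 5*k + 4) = (k - 7)/(k - 1)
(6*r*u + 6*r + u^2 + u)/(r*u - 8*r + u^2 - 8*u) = (6*r*u + 6*r + u^2 + u)/(r*u - 8*r + u^2 - 8*u)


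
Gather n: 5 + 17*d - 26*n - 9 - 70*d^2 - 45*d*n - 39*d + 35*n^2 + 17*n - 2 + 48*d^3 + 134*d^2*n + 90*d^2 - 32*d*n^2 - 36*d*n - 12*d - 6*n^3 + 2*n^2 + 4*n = 48*d^3 + 20*d^2 - 34*d - 6*n^3 + n^2*(37 - 32*d) + n*(134*d^2 - 81*d - 5) - 6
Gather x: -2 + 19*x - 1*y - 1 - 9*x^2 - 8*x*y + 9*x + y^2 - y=-9*x^2 + x*(28 - 8*y) + y^2 - 2*y - 3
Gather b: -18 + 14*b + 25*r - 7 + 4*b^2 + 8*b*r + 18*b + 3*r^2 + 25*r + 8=4*b^2 + b*(8*r + 32) + 3*r^2 + 50*r - 17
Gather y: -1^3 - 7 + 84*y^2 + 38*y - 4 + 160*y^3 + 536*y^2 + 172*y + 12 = 160*y^3 + 620*y^2 + 210*y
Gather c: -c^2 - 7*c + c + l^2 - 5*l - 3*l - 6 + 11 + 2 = -c^2 - 6*c + l^2 - 8*l + 7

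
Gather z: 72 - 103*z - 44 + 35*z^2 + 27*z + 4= 35*z^2 - 76*z + 32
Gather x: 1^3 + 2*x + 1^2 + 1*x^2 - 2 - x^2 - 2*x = 0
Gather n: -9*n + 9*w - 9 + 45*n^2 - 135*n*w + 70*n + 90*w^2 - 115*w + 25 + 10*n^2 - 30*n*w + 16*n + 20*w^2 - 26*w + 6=55*n^2 + n*(77 - 165*w) + 110*w^2 - 132*w + 22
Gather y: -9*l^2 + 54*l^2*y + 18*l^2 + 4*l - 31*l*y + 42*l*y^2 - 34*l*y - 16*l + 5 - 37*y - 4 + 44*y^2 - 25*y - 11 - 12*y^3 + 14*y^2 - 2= 9*l^2 - 12*l - 12*y^3 + y^2*(42*l + 58) + y*(54*l^2 - 65*l - 62) - 12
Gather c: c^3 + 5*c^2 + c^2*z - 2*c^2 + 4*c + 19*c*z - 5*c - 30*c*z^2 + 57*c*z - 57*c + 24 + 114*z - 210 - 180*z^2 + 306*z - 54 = c^3 + c^2*(z + 3) + c*(-30*z^2 + 76*z - 58) - 180*z^2 + 420*z - 240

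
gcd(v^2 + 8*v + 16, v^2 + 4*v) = v + 4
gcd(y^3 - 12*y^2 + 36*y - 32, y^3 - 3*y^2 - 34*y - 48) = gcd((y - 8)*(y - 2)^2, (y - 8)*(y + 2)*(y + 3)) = y - 8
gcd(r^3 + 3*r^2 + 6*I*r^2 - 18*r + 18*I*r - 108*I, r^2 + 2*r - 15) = r - 3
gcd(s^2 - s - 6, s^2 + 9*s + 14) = s + 2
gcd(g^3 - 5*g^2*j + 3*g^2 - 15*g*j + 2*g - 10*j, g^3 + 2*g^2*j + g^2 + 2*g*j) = g + 1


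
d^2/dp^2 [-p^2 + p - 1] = -2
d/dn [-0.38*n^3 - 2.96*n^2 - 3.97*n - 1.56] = -1.14*n^2 - 5.92*n - 3.97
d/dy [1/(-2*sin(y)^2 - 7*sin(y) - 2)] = (4*sin(y) + 7)*cos(y)/(7*sin(y) - cos(2*y) + 3)^2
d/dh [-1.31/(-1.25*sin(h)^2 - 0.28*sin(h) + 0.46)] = -(3.275*sin(h) + 0.3668)*cos(h)/(1.25*sin(h)^2 + 0.28*sin(h) - 0.46)^2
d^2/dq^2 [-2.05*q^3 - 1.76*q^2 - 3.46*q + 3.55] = -12.3*q - 3.52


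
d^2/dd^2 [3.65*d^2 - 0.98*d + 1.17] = 7.30000000000000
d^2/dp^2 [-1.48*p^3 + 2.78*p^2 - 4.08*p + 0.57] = 5.56 - 8.88*p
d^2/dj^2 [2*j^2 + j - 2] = 4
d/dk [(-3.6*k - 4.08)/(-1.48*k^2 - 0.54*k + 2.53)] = (5.328*k^2 + 1.944*k - (2.96*k + 0.54)*(3.6*k + 4.08) - 9.108)/(1.48*k^2 + 0.54*k - 2.53)^2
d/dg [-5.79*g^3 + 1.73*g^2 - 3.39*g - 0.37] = -17.37*g^2 + 3.46*g - 3.39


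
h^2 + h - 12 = (h - 3)*(h + 4)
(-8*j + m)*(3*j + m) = -24*j^2 - 5*j*m + m^2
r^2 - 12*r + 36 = (r - 6)^2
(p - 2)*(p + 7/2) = p^2 + 3*p/2 - 7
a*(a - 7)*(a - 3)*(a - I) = a^4 - 10*a^3 - I*a^3 + 21*a^2 + 10*I*a^2 - 21*I*a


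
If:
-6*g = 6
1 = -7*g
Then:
No Solution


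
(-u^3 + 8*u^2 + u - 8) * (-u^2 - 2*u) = u^5 - 6*u^4 - 17*u^3 + 6*u^2 + 16*u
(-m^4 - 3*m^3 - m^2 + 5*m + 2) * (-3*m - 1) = 3*m^5 + 10*m^4 + 6*m^3 - 14*m^2 - 11*m - 2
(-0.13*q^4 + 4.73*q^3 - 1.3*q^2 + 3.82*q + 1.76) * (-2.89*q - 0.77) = 0.3757*q^5 - 13.5696*q^4 + 0.1149*q^3 - 10.0388*q^2 - 8.0278*q - 1.3552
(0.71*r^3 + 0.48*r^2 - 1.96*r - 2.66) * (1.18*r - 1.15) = 0.8378*r^4 - 0.2501*r^3 - 2.8648*r^2 - 0.8848*r + 3.059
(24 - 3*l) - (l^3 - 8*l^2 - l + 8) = -l^3 + 8*l^2 - 2*l + 16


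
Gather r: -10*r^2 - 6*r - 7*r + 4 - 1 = -10*r^2 - 13*r + 3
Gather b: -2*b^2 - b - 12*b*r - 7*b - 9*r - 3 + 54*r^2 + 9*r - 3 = -2*b^2 + b*(-12*r - 8) + 54*r^2 - 6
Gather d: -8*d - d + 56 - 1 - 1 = 54 - 9*d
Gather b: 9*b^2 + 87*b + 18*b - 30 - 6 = 9*b^2 + 105*b - 36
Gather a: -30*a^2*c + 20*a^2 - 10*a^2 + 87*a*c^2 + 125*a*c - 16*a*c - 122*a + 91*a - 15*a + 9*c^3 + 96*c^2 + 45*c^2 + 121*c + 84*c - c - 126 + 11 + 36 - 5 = a^2*(10 - 30*c) + a*(87*c^2 + 109*c - 46) + 9*c^3 + 141*c^2 + 204*c - 84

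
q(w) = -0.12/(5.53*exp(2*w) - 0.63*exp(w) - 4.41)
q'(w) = -0.12*(-11.06*exp(2*w) + 0.63*exp(w))/(5.53*exp(2*w) - 0.63*exp(w) - 4.41)^2 = (1.3272*exp(w) - 0.0756)*exp(w)/(-5.53*exp(2*w) + 0.63*exp(w) + 4.41)^2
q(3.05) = -0.00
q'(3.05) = 0.00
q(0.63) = -0.01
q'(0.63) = 0.02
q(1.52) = -0.00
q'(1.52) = 0.00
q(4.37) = -0.00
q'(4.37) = 0.00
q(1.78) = -0.00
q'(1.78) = 0.00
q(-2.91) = 0.03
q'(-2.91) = -0.00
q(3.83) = -0.00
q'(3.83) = 0.00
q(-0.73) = 0.03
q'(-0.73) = 0.02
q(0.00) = -0.24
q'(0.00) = 5.21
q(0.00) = -0.24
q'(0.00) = 5.21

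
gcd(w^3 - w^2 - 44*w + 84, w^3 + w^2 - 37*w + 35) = w + 7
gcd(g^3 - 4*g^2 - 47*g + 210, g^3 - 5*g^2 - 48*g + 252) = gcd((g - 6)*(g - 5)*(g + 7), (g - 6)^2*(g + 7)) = g^2 + g - 42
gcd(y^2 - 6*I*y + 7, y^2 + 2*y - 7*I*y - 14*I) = y - 7*I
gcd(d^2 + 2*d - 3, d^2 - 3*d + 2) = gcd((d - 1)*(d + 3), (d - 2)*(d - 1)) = d - 1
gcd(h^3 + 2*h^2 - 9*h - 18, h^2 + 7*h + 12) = h + 3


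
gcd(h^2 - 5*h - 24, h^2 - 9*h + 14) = 1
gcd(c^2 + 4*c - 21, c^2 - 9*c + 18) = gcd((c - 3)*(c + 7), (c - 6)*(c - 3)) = c - 3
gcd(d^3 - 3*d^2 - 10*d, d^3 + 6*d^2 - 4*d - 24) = d + 2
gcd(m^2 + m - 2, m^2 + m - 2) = m^2 + m - 2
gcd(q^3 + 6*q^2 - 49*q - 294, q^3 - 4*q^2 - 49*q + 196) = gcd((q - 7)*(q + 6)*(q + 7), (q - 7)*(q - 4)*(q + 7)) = q^2 - 49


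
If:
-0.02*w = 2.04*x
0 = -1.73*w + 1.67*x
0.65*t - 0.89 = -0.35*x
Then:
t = 1.37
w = 0.00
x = 0.00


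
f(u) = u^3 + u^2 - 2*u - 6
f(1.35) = -4.42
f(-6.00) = -174.00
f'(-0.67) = -1.99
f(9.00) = 786.00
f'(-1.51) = 1.82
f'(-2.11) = 7.14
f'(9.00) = 259.00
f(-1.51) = -4.14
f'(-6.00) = 94.00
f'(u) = 3*u^2 + 2*u - 2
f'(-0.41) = -2.32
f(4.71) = 111.25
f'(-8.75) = 210.19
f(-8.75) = -581.86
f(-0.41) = -5.08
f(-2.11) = -6.72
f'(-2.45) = 11.11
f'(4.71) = 73.97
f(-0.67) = -4.51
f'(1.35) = 6.17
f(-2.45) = -9.80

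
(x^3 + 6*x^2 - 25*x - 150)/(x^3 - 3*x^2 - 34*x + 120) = (x + 5)/(x - 4)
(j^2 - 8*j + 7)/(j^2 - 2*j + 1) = (j - 7)/(j - 1)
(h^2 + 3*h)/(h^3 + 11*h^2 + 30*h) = (h + 3)/(h^2 + 11*h + 30)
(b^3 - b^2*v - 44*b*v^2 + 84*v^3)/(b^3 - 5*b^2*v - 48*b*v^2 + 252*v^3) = (-b + 2*v)/(-b + 6*v)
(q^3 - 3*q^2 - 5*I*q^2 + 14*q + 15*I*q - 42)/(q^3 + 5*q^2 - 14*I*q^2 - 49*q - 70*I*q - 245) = (q^2 + q*(-3 + 2*I) - 6*I)/(q^2 + q*(5 - 7*I) - 35*I)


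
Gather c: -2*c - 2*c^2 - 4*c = -2*c^2 - 6*c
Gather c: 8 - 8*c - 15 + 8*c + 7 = 0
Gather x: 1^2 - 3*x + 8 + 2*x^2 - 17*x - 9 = 2*x^2 - 20*x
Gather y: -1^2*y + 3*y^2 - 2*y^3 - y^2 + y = -2*y^3 + 2*y^2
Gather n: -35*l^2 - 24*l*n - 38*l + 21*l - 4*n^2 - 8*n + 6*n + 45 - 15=-35*l^2 - 17*l - 4*n^2 + n*(-24*l - 2) + 30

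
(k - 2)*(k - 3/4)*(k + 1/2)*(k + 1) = k^4 - 5*k^3/4 - 17*k^2/8 + 7*k/8 + 3/4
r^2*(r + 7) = r^3 + 7*r^2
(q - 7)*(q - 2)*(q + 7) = q^3 - 2*q^2 - 49*q + 98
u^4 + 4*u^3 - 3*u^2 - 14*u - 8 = (u - 2)*(u + 1)^2*(u + 4)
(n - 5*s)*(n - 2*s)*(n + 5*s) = n^3 - 2*n^2*s - 25*n*s^2 + 50*s^3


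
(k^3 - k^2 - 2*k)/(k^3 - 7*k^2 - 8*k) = (k - 2)/(k - 8)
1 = 1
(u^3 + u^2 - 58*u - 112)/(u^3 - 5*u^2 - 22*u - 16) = (u + 7)/(u + 1)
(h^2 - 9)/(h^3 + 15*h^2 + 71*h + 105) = (h - 3)/(h^2 + 12*h + 35)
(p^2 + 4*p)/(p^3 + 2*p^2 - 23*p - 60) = p/(p^2 - 2*p - 15)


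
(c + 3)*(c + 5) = c^2 + 8*c + 15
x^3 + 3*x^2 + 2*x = x*(x + 1)*(x + 2)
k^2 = k^2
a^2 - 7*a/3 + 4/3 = (a - 4/3)*(a - 1)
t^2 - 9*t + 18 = (t - 6)*(t - 3)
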